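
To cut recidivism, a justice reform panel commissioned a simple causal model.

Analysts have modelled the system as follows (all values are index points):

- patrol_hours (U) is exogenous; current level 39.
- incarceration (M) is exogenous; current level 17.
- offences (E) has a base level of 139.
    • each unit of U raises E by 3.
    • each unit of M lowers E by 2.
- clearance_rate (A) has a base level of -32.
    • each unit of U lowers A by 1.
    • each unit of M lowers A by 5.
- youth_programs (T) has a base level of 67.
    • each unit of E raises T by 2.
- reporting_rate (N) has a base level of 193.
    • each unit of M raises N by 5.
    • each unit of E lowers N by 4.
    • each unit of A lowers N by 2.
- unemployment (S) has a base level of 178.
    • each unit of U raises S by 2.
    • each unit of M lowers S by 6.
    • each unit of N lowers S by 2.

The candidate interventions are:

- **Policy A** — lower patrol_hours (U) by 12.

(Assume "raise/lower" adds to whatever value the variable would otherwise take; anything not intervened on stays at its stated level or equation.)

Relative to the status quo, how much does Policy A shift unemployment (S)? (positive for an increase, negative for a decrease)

-264

Baseline:
  U = 39
  M = 17
  E = 139 + 3·39 − 2·17 = 222
  A = -32 − 39 − 5·17 = -156
  N = 193 + 5·17 − 4·222 − 2·(-156) = -298
  S = 178 + 2·39 − 6·17 − 2·(-298) = 750
Policy A (U − 12):
  U = 39 − 12 = 27
  M = 17
  E = 139 + 3·27 − 2·17 = 186
  A = -32 − 27 − 5·17 = -144
  N = 193 + 5·17 − 4·186 − 2·(-144) = -178
  S = 178 + 2·27 − 6·17 − 2·(-178) = 486
Change in S: 486 − 750 = -264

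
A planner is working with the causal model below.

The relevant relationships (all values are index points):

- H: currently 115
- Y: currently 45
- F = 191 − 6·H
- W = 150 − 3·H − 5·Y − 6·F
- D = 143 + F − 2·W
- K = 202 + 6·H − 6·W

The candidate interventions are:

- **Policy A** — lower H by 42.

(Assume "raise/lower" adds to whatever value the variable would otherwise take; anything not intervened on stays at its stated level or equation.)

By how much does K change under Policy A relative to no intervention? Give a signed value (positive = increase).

Baseline:
  H = 115
  Y = 45
  F = 191 − 6·115 = -499
  W = 150 − 3·115 − 5·45 − 6·(-499) = 2574
  K = 202 + 6·115 − 6·2574 = -14552
Policy A (H − 42):
  H = 115 − 42 = 73
  Y = 45
  F = 191 − 6·73 = -247
  W = 150 − 3·73 − 5·45 − 6·(-247) = 1188
  K = 202 + 6·73 − 6·1188 = -6488
Change in K: -6488 − (-14552) = 8064

8064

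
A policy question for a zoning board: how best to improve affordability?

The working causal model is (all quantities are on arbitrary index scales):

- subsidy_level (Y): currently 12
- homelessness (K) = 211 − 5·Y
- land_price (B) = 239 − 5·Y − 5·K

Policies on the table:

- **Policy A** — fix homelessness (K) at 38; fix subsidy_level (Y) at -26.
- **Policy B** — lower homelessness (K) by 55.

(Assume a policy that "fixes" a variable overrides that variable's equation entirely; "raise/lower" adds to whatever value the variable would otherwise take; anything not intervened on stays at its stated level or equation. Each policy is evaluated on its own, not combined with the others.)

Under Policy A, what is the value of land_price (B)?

179

Policy A (K := 38, Y := -26):
  Y = -26
  K = 38
  B = 239 − 5·(-26) − 5·38 = 179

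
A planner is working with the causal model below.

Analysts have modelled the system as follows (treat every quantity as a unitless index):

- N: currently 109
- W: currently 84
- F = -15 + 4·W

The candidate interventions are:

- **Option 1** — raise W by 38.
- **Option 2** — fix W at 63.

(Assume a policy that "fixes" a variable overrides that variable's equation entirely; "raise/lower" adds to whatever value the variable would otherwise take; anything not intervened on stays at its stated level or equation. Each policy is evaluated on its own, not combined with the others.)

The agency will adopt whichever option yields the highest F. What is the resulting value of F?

473

Option 1 (W + 38):
  W = 84 + 38 = 122
  F = -15 + 4·122 = 473
Option 2 (W := 63):
  W = 63
  F = -15 + 4·63 = 237
Comparing — Option 1: F=473, Option 2: F=237. Highest is 473 (Option 1).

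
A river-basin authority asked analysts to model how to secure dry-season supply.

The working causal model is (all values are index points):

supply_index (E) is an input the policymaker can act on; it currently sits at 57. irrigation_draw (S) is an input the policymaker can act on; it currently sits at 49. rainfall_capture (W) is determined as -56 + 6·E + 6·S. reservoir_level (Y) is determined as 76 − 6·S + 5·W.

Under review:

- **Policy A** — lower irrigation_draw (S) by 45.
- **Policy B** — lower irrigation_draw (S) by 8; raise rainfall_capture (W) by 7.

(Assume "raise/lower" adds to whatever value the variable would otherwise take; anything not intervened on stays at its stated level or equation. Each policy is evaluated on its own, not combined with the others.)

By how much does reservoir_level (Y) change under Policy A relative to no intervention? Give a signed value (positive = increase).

-1080

Baseline:
  E = 57
  S = 49
  W = -56 + 6·57 + 6·49 = 580
  Y = 76 − 6·49 + 5·580 = 2682
Policy A (S − 45):
  E = 57
  S = 49 − 45 = 4
  W = -56 + 6·57 + 6·4 = 310
  Y = 76 − 6·4 + 5·310 = 1602
Change in Y: 1602 − 2682 = -1080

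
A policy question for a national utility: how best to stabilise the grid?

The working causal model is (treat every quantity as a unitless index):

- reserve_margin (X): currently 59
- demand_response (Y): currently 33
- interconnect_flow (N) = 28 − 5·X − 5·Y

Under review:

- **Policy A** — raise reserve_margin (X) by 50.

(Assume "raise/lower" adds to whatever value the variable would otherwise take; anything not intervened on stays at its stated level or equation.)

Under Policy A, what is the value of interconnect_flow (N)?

-682

Policy A (X + 50):
  X = 59 + 50 = 109
  Y = 33
  N = 28 − 5·109 − 5·33 = -682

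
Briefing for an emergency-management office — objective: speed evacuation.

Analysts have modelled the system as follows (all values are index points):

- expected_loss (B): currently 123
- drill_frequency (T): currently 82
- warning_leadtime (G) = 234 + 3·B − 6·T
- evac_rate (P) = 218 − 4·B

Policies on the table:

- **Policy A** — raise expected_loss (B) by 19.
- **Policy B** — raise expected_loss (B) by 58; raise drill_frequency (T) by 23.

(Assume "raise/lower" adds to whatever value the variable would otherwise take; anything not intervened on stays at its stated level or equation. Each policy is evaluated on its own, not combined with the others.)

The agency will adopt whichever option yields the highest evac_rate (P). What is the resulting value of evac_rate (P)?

-350

Policy A (B + 19):
  B = 123 + 19 = 142
  P = 218 − 4·142 = -350
Policy B (B + 58, T + 23):
  B = 123 + 58 = 181
  P = 218 − 4·181 = -506
Comparing — Policy A: P=-350, Policy B: P=-506. Highest is -350 (Policy A).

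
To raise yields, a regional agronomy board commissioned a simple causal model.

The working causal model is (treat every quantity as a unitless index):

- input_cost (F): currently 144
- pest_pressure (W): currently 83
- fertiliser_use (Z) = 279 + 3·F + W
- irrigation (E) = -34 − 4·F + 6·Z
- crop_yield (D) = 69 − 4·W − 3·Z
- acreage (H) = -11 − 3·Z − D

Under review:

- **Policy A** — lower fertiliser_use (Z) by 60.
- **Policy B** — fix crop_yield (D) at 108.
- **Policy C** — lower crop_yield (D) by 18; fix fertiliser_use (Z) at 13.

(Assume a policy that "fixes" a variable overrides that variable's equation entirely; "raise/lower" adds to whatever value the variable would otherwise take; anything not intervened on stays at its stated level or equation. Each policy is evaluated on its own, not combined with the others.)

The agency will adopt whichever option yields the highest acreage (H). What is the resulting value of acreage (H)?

270

Policy A (Z − 60):
  F = 144
  W = 83
  Z = 279 + 3·144 + 83 (−60 from intervention) = 734
  D = 69 − 4·83 − 3·734 = -2465
  H = -11 − 3·734 − (-2465) = 252
Policy B (D := 108):
  F = 144
  W = 83
  Z = 279 + 3·144 + 83 = 794
  D = 108
  H = -11 − 3·794 − 108 = -2501
Policy C (D − 18, Z := 13):
  F = 144
  W = 83
  Z = 13
  D = 69 − 4·83 − 3·13 (−18 from intervention) = -320
  H = -11 − 3·13 − (-320) = 270
Comparing — Policy A: H=252, Policy B: H=-2501, Policy C: H=270. Highest is 270 (Policy C).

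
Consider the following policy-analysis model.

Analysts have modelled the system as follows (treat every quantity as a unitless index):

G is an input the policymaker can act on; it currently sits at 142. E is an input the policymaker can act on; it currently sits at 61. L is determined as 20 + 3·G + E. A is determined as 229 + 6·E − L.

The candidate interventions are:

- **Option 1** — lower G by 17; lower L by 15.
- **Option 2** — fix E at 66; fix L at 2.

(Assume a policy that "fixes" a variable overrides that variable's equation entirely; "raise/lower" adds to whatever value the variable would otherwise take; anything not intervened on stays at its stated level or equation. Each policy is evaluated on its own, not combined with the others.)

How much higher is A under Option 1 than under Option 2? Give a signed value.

-469

Option 1 (G − 17, L − 15):
  G = 142 − 17 = 125
  E = 61
  L = 20 + 3·125 + 61 (−15 from intervention) = 441
  A = 229 + 6·61 − 441 = 154
Option 2 (E := 66, L := 2):
  G = 142
  E = 66
  L = 2
  A = 229 + 6·66 − 2 = 623
A: 154 − 623 = -469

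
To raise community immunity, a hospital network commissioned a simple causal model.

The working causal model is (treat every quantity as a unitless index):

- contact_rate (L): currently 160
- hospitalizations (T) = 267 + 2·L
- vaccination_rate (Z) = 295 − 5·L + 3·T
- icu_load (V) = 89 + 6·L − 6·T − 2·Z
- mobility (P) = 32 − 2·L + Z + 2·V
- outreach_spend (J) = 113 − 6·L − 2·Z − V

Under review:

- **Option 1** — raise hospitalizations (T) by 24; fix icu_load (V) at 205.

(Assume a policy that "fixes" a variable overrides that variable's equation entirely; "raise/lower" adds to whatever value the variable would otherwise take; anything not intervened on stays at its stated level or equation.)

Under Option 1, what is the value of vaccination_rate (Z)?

1328

Option 1 (T + 24, V := 205):
  L = 160
  T = 267 + 2·160 (+24 from intervention) = 611
  Z = 295 − 5·160 + 3·611 = 1328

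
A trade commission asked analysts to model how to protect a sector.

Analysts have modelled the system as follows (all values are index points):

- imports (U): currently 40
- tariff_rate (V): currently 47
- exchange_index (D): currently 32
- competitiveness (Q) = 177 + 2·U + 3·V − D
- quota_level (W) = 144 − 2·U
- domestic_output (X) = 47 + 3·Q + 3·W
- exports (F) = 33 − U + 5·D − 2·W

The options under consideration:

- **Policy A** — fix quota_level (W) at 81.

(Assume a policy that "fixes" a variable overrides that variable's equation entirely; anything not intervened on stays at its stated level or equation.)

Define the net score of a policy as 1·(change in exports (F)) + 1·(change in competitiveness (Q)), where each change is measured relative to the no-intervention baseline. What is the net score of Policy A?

Baseline:
  U = 40
  V = 47
  D = 32
  Q = 177 + 2·40 + 3·47 − 32 = 366
  W = 144 − 2·40 = 64
  F = 33 − 40 + 5·32 − 2·64 = 25
Policy A (W := 81):
  U = 40
  V = 47
  D = 32
  Q = 177 + 2·40 + 3·47 − 32 = 366
  W = 81
  F = 33 − 40 + 5·32 − 2·81 = -9
ΔF = -9 − 25 = -34; ΔQ = 366 − 366 = 0
Score = 1·(-34) + 1·0 = -34

-34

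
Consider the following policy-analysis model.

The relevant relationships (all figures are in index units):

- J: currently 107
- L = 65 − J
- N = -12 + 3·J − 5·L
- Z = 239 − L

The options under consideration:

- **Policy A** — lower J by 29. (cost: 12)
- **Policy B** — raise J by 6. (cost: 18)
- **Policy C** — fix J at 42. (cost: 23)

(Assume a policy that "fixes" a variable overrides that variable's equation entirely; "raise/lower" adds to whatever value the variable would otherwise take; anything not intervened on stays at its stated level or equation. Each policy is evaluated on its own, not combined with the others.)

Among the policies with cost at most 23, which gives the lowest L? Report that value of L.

-48

Policy A (J − 29):
  J = 107 − 29 = 78
  L = 65 − 78 = -13
Policy B (J + 6):
  J = 107 + 6 = 113
  L = 65 − 113 = -48
Policy C (J := 42):
  J = 42
  L = 65 − 42 = 23
Comparing — Policy A: L=-13, Policy B: L=-48, Policy C: L=23. Lowest is -48 (Policy B).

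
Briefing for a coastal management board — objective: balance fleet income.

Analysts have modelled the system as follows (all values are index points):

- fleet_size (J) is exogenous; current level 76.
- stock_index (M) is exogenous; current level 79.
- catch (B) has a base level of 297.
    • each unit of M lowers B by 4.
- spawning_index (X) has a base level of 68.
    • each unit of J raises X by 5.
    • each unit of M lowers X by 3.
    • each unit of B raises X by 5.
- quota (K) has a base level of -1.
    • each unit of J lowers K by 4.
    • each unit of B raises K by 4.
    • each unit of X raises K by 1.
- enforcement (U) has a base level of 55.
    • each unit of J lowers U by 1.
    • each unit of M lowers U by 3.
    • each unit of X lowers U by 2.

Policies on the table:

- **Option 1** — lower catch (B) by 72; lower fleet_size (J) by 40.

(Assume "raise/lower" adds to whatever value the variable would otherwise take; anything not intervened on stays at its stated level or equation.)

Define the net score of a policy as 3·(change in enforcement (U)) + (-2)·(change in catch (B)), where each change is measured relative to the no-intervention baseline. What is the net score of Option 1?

Baseline:
  J = 76
  M = 79
  B = 297 − 4·79 = -19
  X = 68 + 5·76 − 3·79 + 5·(-19) = 116
  U = 55 − 76 − 3·79 − 2·116 = -490
Option 1 (B − 72, J − 40):
  J = 76 − 40 = 36
  M = 79
  B = 297 − 4·79 (−72 from intervention) = -91
  X = 68 + 5·36 − 3·79 + 5·(-91) = -444
  U = 55 − 36 − 3·79 − 2·(-444) = 670
ΔU = 670 − (-490) = 1160; ΔB = -91 − (-19) = -72
Score = 3·1160 + (-2)·(-72) = 3624

3624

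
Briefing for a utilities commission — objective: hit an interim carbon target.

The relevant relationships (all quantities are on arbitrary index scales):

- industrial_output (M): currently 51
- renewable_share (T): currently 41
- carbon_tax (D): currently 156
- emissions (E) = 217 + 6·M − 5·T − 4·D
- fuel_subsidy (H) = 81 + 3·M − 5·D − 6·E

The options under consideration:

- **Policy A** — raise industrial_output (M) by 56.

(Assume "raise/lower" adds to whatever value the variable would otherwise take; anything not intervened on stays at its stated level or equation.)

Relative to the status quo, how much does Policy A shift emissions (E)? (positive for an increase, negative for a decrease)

336

Baseline:
  M = 51
  T = 41
  D = 156
  E = 217 + 6·51 − 5·41 − 4·156 = -306
Policy A (M + 56):
  M = 51 + 56 = 107
  T = 41
  D = 156
  E = 217 + 6·107 − 5·41 − 4·156 = 30
Change in E: 30 − (-306) = 336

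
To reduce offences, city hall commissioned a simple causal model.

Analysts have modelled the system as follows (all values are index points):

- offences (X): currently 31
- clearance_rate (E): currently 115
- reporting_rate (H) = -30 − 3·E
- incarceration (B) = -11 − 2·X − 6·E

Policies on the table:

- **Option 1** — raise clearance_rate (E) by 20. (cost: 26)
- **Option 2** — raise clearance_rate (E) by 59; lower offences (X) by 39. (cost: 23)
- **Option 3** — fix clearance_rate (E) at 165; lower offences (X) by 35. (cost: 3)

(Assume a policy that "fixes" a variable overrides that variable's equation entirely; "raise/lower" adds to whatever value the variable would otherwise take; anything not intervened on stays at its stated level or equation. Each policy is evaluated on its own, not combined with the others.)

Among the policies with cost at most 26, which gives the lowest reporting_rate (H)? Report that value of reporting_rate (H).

-552

Option 1 (E + 20):
  E = 115 + 20 = 135
  H = -30 − 3·135 = -435
Option 2 (E + 59, X − 39):
  E = 115 + 59 = 174
  H = -30 − 3·174 = -552
Option 3 (E := 165, X − 35):
  E = 165
  H = -30 − 3·165 = -525
Comparing — Option 1: H=-435, Option 2: H=-552, Option 3: H=-525. Lowest is -552 (Option 2).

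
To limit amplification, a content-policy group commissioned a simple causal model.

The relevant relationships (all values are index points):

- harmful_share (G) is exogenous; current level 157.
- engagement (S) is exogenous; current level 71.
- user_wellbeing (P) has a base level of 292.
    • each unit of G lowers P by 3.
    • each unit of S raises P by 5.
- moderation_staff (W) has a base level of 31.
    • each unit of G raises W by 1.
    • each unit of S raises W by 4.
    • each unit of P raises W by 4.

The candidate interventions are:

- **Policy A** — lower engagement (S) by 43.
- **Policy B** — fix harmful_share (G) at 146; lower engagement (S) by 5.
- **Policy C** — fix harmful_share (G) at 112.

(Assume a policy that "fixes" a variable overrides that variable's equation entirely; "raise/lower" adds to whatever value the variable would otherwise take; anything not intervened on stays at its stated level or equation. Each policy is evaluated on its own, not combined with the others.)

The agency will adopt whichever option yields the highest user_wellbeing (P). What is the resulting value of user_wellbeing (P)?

Policy A (S − 43):
  G = 157
  S = 71 − 43 = 28
  P = 292 − 3·157 + 5·28 = -39
Policy B (G := 146, S − 5):
  G = 146
  S = 71 − 5 = 66
  P = 292 − 3·146 + 5·66 = 184
Policy C (G := 112):
  G = 112
  S = 71
  P = 292 − 3·112 + 5·71 = 311
Comparing — Policy A: P=-39, Policy B: P=184, Policy C: P=311. Highest is 311 (Policy C).

311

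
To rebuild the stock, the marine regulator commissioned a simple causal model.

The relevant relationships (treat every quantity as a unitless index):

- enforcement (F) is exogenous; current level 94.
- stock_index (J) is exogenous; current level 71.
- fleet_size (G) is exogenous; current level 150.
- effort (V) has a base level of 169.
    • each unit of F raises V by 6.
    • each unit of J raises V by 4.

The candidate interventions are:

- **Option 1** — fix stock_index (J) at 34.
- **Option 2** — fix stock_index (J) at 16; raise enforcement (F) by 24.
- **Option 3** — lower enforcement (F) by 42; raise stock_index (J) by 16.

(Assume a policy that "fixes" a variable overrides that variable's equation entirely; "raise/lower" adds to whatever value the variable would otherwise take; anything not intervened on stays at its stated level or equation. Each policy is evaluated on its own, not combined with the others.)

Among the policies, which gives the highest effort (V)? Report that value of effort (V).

941

Option 1 (J := 34):
  F = 94
  J = 34
  V = 169 + 6·94 + 4·34 = 869
Option 2 (J := 16, F + 24):
  F = 94 + 24 = 118
  J = 16
  V = 169 + 6·118 + 4·16 = 941
Option 3 (F − 42, J + 16):
  F = 94 − 42 = 52
  J = 71 + 16 = 87
  V = 169 + 6·52 + 4·87 = 829
Comparing — Option 1: V=869, Option 2: V=941, Option 3: V=829. Highest is 941 (Option 2).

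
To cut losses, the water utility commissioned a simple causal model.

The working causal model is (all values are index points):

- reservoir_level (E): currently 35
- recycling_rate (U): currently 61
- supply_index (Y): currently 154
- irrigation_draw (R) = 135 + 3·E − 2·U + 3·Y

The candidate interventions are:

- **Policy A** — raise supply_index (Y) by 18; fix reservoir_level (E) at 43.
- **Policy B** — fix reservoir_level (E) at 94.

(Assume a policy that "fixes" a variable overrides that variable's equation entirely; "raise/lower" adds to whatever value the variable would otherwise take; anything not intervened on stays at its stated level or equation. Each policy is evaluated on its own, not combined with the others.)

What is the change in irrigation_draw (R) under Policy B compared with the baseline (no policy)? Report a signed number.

Baseline:
  E = 35
  U = 61
  Y = 154
  R = 135 + 3·35 − 2·61 + 3·154 = 580
Policy B (E := 94):
  E = 94
  U = 61
  Y = 154
  R = 135 + 3·94 − 2·61 + 3·154 = 757
Change in R: 757 − 580 = 177

177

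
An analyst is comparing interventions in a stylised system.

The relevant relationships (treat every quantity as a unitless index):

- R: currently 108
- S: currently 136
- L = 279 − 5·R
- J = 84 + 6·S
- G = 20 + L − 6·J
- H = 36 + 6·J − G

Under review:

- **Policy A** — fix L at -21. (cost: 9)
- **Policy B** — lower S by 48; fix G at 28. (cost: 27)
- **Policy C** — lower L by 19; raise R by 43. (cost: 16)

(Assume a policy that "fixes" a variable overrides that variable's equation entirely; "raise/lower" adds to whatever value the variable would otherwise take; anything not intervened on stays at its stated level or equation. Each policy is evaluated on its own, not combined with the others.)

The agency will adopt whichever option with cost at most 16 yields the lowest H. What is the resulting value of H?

10837

Policy A (L := -21):
  R = 108
  S = 136
  L = -21
  J = 84 + 6·136 = 900
  G = 20 + (-21) − 6·900 = -5401
  H = 36 + 6·900 − (-5401) = 10837
Policy C (L − 19, R + 43):
  R = 108 + 43 = 151
  S = 136
  L = 279 − 5·151 (−19 from intervention) = -495
  J = 84 + 6·136 = 900
  G = 20 + (-495) − 6·900 = -5875
  H = 36 + 6·900 − (-5875) = 11311
Comparing — Policy A: H=10837, Policy C: H=11311. Lowest is 10837 (Policy A).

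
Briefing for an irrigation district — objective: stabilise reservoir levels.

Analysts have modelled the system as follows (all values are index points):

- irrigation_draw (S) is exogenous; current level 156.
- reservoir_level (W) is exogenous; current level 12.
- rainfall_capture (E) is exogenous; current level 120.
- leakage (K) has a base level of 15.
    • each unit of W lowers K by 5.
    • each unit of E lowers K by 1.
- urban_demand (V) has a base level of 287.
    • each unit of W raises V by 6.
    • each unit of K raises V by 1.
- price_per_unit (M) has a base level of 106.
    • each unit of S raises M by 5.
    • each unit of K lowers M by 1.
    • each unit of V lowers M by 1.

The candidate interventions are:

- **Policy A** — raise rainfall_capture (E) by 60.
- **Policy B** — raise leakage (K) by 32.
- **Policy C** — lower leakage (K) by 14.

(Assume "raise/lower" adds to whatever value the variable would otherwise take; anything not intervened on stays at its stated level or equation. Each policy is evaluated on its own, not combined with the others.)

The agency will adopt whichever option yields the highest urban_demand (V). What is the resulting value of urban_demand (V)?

226

Policy A (E + 60):
  W = 12
  E = 120 + 60 = 180
  K = 15 − 5·12 − 180 = -225
  V = 287 + 6·12 + (-225) = 134
Policy B (K + 32):
  W = 12
  E = 120
  K = 15 − 5·12 − 120 (+32 from intervention) = -133
  V = 287 + 6·12 + (-133) = 226
Policy C (K − 14):
  W = 12
  E = 120
  K = 15 − 5·12 − 120 (−14 from intervention) = -179
  V = 287 + 6·12 + (-179) = 180
Comparing — Policy A: V=134, Policy B: V=226, Policy C: V=180. Highest is 226 (Policy B).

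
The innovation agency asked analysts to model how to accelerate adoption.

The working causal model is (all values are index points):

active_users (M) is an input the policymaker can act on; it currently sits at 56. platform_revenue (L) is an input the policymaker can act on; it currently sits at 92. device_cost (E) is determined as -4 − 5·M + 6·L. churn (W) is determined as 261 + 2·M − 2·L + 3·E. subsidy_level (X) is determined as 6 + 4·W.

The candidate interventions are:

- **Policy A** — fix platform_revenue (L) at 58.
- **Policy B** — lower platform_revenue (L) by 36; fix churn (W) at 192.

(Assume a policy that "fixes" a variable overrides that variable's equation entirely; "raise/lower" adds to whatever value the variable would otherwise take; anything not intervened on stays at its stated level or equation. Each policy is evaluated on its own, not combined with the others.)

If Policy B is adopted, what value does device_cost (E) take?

Policy B (L − 36, W := 192):
  M = 56
  L = 92 − 36 = 56
  E = -4 − 5·56 + 6·56 = 52

52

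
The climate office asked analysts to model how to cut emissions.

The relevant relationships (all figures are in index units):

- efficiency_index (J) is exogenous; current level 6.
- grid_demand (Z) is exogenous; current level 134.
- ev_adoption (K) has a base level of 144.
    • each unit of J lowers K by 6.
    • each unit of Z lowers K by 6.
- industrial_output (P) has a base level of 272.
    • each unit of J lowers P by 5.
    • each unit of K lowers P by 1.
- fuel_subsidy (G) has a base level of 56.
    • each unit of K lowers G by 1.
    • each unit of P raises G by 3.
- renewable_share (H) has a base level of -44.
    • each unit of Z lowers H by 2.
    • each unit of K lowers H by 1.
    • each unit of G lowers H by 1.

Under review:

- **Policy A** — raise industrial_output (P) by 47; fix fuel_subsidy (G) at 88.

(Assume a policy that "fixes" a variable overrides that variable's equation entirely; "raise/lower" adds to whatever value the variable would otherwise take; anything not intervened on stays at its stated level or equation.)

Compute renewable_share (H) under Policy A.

296

Policy A (P + 47, G := 88):
  J = 6
  Z = 134
  K = 144 − 6·6 − 6·134 = -696
  P = 272 − 5·6 − (-696) (+47 from intervention) = 985
  G = 88
  H = -44 − 2·134 − (-696) − 88 = 296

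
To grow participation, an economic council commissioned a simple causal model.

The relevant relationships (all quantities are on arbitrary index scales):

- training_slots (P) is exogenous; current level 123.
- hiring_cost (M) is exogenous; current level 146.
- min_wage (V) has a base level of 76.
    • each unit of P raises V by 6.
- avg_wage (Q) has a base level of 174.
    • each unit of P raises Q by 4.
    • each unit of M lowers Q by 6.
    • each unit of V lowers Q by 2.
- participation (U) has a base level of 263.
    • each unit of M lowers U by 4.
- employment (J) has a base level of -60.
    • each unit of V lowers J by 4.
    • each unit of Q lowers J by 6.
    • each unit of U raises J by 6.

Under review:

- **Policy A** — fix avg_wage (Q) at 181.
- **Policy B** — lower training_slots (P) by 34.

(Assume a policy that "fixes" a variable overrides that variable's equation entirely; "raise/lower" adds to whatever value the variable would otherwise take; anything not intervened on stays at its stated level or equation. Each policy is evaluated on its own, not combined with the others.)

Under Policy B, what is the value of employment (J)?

4970

Policy B (P − 34):
  P = 123 − 34 = 89
  M = 146
  V = 76 + 6·89 = 610
  Q = 174 + 4·89 − 6·146 − 2·610 = -1566
  U = 263 − 4·146 = -321
  J = -60 − 4·610 − 6·(-1566) + 6·(-321) = 4970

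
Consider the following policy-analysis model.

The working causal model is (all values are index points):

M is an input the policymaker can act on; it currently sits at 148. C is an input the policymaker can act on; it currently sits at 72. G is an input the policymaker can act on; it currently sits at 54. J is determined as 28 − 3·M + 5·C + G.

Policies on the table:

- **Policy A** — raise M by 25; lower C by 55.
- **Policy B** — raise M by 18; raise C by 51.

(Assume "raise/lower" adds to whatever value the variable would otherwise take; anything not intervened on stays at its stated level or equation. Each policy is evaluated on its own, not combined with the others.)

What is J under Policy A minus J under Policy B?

-551

Policy A (M + 25, C − 55):
  M = 148 + 25 = 173
  C = 72 − 55 = 17
  G = 54
  J = 28 − 3·173 + 5·17 + 54 = -352
Policy B (M + 18, C + 51):
  M = 148 + 18 = 166
  C = 72 + 51 = 123
  G = 54
  J = 28 − 3·166 + 5·123 + 54 = 199
J: -352 − 199 = -551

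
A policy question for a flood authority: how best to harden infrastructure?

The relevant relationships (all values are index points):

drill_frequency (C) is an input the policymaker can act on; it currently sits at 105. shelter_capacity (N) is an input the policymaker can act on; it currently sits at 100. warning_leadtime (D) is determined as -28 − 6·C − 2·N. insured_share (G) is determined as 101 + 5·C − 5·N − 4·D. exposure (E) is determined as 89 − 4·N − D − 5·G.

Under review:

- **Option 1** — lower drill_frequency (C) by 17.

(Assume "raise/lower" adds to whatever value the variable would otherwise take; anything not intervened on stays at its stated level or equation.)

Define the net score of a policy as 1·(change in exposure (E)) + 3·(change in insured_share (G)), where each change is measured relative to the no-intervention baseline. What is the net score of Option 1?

884

Baseline:
  C = 105
  N = 100
  D = -28 − 6·105 − 2·100 = -858
  G = 101 + 5·105 − 5·100 − 4·(-858) = 3558
  E = 89 − 4·100 − (-858) − 5·3558 = -17243
Option 1 (C − 17):
  C = 105 − 17 = 88
  N = 100
  D = -28 − 6·88 − 2·100 = -756
  G = 101 + 5·88 − 5·100 − 4·(-756) = 3065
  E = 89 − 4·100 − (-756) − 5·3065 = -14880
ΔE = -14880 − (-17243) = 2363; ΔG = 3065 − 3558 = -493
Score = 1·2363 + 3·(-493) = 884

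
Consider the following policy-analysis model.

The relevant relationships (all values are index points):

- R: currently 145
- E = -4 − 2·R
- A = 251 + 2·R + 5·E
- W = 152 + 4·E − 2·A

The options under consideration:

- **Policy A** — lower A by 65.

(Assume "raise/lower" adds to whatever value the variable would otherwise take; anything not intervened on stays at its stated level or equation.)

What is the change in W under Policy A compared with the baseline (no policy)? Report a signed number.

130

Baseline:
  R = 145
  E = -4 − 2·145 = -294
  A = 251 + 2·145 + 5·(-294) = -929
  W = 152 + 4·(-294) − 2·(-929) = 834
Policy A (A − 65):
  R = 145
  E = -4 − 2·145 = -294
  A = 251 + 2·145 + 5·(-294) (−65 from intervention) = -994
  W = 152 + 4·(-294) − 2·(-994) = 964
Change in W: 964 − 834 = 130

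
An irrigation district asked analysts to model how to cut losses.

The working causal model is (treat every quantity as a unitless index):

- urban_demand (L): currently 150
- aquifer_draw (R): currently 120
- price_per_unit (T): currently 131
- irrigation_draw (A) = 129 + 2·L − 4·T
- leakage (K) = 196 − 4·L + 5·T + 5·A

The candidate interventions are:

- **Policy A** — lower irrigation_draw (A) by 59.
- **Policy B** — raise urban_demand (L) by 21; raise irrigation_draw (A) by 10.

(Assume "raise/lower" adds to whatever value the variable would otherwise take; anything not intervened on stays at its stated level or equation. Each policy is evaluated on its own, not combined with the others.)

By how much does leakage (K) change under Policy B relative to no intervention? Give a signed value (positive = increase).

Baseline:
  L = 150
  T = 131
  A = 129 + 2·150 − 4·131 = -95
  K = 196 − 4·150 + 5·131 + 5·(-95) = -224
Policy B (L + 21, A + 10):
  L = 150 + 21 = 171
  T = 131
  A = 129 + 2·171 − 4·131 (+10 from intervention) = -43
  K = 196 − 4·171 + 5·131 + 5·(-43) = -48
Change in K: -48 − (-224) = 176

176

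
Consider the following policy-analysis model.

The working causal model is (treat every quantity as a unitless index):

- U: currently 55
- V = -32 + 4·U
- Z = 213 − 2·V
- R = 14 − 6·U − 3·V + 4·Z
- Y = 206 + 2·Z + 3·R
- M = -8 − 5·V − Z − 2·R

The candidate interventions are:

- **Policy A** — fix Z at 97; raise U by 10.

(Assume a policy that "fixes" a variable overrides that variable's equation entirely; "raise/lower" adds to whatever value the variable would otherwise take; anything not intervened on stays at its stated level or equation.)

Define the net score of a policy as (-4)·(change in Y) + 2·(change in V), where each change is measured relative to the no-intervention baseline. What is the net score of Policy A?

-12320

Baseline:
  U = 55
  V = -32 + 4·55 = 188
  Z = 213 − 2·188 = -163
  R = 14 − 6·55 − 3·188 + 4·(-163) = -1532
  Y = 206 + 2·(-163) + 3·(-1532) = -4716
Policy A (Z := 97, U + 10):
  U = 55 + 10 = 65
  V = -32 + 4·65 = 228
  Z = 97
  R = 14 − 6·65 − 3·228 + 4·97 = -672
  Y = 206 + 2·97 + 3·(-672) = -1616
ΔY = -1616 − (-4716) = 3100; ΔV = 228 − 188 = 40
Score = (-4)·3100 + 2·40 = -12320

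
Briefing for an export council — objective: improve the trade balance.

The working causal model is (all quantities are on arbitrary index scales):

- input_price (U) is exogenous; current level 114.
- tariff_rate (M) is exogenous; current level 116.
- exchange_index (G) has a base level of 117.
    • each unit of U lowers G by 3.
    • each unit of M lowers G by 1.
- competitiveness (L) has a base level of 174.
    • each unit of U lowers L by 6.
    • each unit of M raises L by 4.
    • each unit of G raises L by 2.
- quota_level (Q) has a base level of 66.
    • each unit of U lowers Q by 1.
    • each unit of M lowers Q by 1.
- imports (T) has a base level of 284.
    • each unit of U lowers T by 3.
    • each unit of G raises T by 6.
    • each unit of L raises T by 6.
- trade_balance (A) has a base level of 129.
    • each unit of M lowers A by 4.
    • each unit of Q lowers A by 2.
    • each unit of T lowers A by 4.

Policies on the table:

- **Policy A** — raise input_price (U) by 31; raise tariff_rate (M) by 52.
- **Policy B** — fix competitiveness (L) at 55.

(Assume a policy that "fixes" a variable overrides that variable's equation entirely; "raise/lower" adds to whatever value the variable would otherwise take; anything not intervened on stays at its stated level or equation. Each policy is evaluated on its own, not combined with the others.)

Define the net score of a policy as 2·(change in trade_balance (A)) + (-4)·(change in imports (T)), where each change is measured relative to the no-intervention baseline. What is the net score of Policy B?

-56376

Baseline:
  U = 114
  M = 116
  G = 117 − 3·114 − 116 = -341
  L = 174 − 6·114 + 4·116 + 2·(-341) = -728
  Q = 66 − 114 − 116 = -164
  T = 284 − 3·114 + 6·(-341) + 6·(-728) = -6472
  A = 129 − 4·116 − 2·(-164) − 4·(-6472) = 25881
Policy B (L := 55):
  U = 114
  M = 116
  G = 117 − 3·114 − 116 = -341
  L = 55
  Q = 66 − 114 − 116 = -164
  T = 284 − 3·114 + 6·(-341) + 6·55 = -1774
  A = 129 − 4·116 − 2·(-164) − 4·(-1774) = 7089
ΔA = 7089 − 25881 = -18792; ΔT = -1774 − (-6472) = 4698
Score = 2·(-18792) + (-4)·4698 = -56376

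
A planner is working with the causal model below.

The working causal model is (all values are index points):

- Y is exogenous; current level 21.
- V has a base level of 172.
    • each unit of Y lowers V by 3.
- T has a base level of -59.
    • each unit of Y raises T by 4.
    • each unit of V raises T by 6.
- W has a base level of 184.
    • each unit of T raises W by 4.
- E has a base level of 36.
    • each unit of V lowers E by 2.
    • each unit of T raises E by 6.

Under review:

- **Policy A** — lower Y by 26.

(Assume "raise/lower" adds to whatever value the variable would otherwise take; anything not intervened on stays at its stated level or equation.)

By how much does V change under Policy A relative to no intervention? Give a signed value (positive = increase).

Baseline:
  Y = 21
  V = 172 − 3·21 = 109
Policy A (Y − 26):
  Y = 21 − 26 = -5
  V = 172 − 3·(-5) = 187
Change in V: 187 − 109 = 78

78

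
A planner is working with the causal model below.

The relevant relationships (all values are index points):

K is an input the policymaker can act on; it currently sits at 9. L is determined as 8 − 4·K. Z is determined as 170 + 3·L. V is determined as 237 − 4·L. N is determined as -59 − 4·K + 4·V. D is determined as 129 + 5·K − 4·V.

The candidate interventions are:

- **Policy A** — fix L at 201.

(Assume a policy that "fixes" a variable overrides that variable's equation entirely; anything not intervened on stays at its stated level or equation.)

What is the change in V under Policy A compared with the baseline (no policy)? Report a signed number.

Baseline:
  K = 9
  L = 8 − 4·9 = -28
  V = 237 − 4·(-28) = 349
Policy A (L := 201):
  K = 9
  L = 201
  V = 237 − 4·201 = -567
Change in V: -567 − 349 = -916

-916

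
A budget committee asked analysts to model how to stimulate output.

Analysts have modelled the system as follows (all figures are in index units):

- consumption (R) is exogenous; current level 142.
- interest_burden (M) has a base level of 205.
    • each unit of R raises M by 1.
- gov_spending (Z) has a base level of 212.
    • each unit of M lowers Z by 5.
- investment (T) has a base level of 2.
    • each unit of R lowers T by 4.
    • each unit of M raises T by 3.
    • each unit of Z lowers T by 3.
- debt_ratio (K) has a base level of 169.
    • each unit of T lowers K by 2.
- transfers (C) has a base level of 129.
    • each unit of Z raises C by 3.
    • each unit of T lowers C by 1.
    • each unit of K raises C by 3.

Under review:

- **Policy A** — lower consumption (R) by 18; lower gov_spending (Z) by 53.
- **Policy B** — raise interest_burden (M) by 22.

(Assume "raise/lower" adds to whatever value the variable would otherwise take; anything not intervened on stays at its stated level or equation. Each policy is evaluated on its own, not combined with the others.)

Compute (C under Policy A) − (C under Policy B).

Policy A (R − 18, Z − 53):
  R = 142 − 18 = 124
  M = 205 + 124 = 329
  Z = 212 − 5·329 (−53 from intervention) = -1486
  T = 2 − 4·124 + 3·329 − 3·(-1486) = 4951
  K = 169 − 2·4951 = -9733
  C = 129 + 3·(-1486) − 4951 + 3·(-9733) = -38479
Policy B (M + 22):
  R = 142
  M = 205 + 142 (+22 from intervention) = 369
  Z = 212 − 5·369 = -1633
  T = 2 − 4·142 + 3·369 − 3·(-1633) = 5440
  K = 169 − 2·5440 = -10711
  C = 129 + 3·(-1633) − 5440 + 3·(-10711) = -42343
C: -38479 − (-42343) = 3864

3864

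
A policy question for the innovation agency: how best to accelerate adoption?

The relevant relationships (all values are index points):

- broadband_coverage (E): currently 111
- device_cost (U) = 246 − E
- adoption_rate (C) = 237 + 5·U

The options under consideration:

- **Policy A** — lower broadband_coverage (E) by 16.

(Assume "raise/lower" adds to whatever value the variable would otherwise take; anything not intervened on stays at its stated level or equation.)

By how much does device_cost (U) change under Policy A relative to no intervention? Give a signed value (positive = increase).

Baseline:
  E = 111
  U = 246 − 111 = 135
Policy A (E − 16):
  E = 111 − 16 = 95
  U = 246 − 95 = 151
Change in U: 151 − 135 = 16

16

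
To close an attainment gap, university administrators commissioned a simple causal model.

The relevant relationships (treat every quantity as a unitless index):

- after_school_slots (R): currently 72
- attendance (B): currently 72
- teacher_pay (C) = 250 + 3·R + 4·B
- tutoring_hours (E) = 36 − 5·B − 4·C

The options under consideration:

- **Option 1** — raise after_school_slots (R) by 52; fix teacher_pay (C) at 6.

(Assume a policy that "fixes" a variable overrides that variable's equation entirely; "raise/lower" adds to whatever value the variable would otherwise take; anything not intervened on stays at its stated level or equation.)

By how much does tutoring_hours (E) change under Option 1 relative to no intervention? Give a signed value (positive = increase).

2992

Baseline:
  R = 72
  B = 72
  C = 250 + 3·72 + 4·72 = 754
  E = 36 − 5·72 − 4·754 = -3340
Option 1 (R + 52, C := 6):
  R = 72 + 52 = 124
  B = 72
  C = 6
  E = 36 − 5·72 − 4·6 = -348
Change in E: -348 − (-3340) = 2992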